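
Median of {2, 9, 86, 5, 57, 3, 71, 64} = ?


Sorted: 2, 3, 5, 9, 57, 64, 71, 86
n = 8 (even)
Middle values: 9 and 57
Median = (9+57)/2 = 33.0000

Median = 33.0000


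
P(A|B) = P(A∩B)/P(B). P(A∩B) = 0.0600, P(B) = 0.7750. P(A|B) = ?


P(A|B) = 0.0600/0.7750 = 0.0774

P(A|B) = 0.0774


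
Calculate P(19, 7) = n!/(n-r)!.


P(19,7) = 19!/12!
= 121645100408832000/479001600
= 253955520

P(19,7) = 253955520


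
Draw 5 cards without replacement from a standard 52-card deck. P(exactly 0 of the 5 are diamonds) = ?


Hypergeometric: P(X=0) = C(13,0)·C(39,5) / C(52,5)
= 1 × 575757 / 2598960
= 575757/2598960 = 0.2215

P = 0.2215


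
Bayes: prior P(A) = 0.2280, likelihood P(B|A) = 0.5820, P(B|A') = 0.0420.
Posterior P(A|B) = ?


P(B) = P(B|A)*P(A) + P(B|A')*P(A')
= 0.5820*0.2280 + 0.0420*0.7720
= 0.132696 + 0.032424 = 0.165120
P(A|B) = 0.132696/0.165120 = 0.8036

P(A|B) = 0.8036


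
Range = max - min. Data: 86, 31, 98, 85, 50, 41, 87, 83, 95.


Max = 98, Min = 31
Range = 98 - 31 = 67

Range = 67


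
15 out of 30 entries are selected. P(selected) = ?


P = 15/30 = 0.5000

P = 0.5000


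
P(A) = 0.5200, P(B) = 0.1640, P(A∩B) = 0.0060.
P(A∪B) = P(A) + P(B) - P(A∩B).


P(A∪B) = 0.5200 + 0.1640 - 0.0060
= 0.6840 - 0.0060
= 0.6780

P(A∪B) = 0.6780


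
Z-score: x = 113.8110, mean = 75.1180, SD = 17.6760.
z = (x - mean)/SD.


z = (113.8110 - 75.1180)/17.6760
= 38.6930/17.6760
= 2.1890

z = 2.1890


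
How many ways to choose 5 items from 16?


C(16,5) = 16!/(5! × 11!)
= 20922789888000/(120 × 39916800)
= 4368

C(16,5) = 4368


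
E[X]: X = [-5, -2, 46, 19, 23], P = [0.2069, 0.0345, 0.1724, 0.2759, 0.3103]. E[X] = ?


E[X] = -5*0.2069 - 2*0.0345 + 46*0.1724 + 19*0.2759 + 23*0.3103
= -1.0345 - 0.0690 + 7.9304 + 5.2421 + 7.1369
= 19.2059

E[X] = 19.2059


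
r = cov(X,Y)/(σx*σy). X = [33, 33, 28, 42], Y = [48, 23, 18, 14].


Mean X = 34.0000, Mean Y = 25.7500
SD X = 5.049752, SD Y = 13.235841
Cov = -16.750000
r = -16.750000/(5.049752*13.235841) = -0.2506

r = -0.2506


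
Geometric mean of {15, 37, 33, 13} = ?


Product = 15 × 37 × 33 × 13 = 238095
GM = 238095^(1/4) = 22.0896

GM = 22.0896


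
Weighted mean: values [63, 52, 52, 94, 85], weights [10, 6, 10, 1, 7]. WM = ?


Numerator = 63*10 + 52*6 + 52*10 + 94*1 + 85*7 = 2151
Denominator = 10 + 6 + 10 + 1 + 7 = 34
WM = 2151/34 = 63.2647

WM = 63.2647


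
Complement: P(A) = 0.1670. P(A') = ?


P(not A) = 1 - 0.1670 = 0.8330

P(not A) = 0.8330


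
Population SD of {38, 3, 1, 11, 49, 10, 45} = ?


Mean = 22.4286
Variance = 368.5306
SD = sqrt(368.5306) = 19.1972

SD = 19.1972


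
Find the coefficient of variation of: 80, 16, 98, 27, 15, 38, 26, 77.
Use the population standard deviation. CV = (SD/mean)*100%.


Mean = 47.1250
SD = 30.6122
CV = (30.6122/47.1250)*100 = 64.9597%

CV = 64.9597%


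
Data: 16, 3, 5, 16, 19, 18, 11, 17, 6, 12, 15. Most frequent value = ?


Frequencies: 3:1, 5:1, 6:1, 11:1, 12:1, 15:1, 16:2, 17:1, 18:1, 19:1
Max frequency = 2
Mode = 16

Mode = 16


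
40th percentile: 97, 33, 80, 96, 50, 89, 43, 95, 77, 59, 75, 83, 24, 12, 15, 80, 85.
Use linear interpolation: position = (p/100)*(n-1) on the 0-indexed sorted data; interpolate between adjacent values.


Sorted: 12, 15, 24, 33, 43, 50, 59, 75, 77, 80, 80, 83, 85, 89, 95, 96, 97
n = 17
Index = 40/100 * 16 = 6.4000
Lower = data[6] = 59, Upper = data[7] = 75
P40 = 59 + 0.4000*(16) = 65.4000

P40 = 65.4000


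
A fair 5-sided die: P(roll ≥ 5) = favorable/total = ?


Favorable outcomes (roll ≥ 5): 1
Total outcomes = 5
P = 1/5 = 0.2000

P = 0.2000


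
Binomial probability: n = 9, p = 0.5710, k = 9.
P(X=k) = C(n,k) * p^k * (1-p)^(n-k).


C(9,9) = 1
p^9 = 0.006452
(1-p)^0 = 1.000000
P = 1 * 0.006452 * 1.000000 = 0.0065

P(X=9) = 0.0065


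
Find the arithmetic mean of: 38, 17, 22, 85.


Sum = 38 + 17 + 22 + 85 = 162
n = 4
Mean = 162/4 = 40.5000

Mean = 40.5000


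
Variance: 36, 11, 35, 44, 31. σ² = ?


Mean = 31.4000
Squared deviations: 21.1600, 416.1600, 12.9600, 158.7600, 0.1600
Sum = 609.2000
Variance = 609.2000/5 = 121.8400

Variance = 121.8400


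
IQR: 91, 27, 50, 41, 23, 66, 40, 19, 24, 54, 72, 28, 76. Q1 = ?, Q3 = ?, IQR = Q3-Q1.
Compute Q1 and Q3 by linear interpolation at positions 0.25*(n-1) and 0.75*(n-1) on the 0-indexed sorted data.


Sorted: 19, 23, 24, 27, 28, 40, 41, 50, 54, 66, 72, 76, 91
Q1 (25th %ile) = 27.0000
Q3 (75th %ile) = 66.0000
IQR = 66.0000 - 27.0000 = 39.0000

IQR = 39.0000


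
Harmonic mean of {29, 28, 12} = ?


Sum of reciprocals = 1/29 + 1/28 + 1/12 = 0.153530
HM = 3/0.153530 = 19.5401

HM = 19.5401


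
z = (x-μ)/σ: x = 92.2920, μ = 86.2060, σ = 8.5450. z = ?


z = (92.2920 - 86.2060)/8.5450
= 6.0860/8.5450
= 0.7122

z = 0.7122


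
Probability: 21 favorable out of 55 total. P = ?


P = 21/55 = 0.3818

P = 0.3818


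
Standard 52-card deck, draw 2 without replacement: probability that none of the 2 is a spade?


P(no spades) = (39/52) × (38/51)
= 0.5588

P = 0.5588


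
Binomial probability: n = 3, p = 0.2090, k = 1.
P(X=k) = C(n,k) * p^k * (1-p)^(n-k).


C(3,1) = 3
p^1 = 0.209000
(1-p)^2 = 0.625681
P = 3 * 0.209000 * 0.625681 = 0.3923

P(X=1) = 0.3923


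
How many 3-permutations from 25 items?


P(25,3) = 25!/22!
= 15511210043330985984000000/1124000727777607680000
= 13800

P(25,3) = 13800


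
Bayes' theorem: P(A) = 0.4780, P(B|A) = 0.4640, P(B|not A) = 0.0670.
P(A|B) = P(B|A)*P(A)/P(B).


P(B) = P(B|A)*P(A) + P(B|A')*P(A')
= 0.4640*0.4780 + 0.0670*0.5220
= 0.221792 + 0.034974 = 0.256766
P(A|B) = 0.221792/0.256766 = 0.8638

P(A|B) = 0.8638


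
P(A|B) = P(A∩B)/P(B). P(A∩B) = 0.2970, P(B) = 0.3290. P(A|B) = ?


P(A|B) = 0.2970/0.3290 = 0.9027

P(A|B) = 0.9027


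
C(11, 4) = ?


C(11,4) = 11!/(4! × 7!)
= 39916800/(24 × 5040)
= 330

C(11,4) = 330


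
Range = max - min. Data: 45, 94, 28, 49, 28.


Max = 94, Min = 28
Range = 94 - 28 = 66

Range = 66


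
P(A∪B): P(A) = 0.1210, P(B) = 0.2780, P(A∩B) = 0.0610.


P(A∪B) = 0.1210 + 0.2780 - 0.0610
= 0.3990 - 0.0610
= 0.3380

P(A∪B) = 0.3380


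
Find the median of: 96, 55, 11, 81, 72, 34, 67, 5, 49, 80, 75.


Sorted: 5, 11, 34, 49, 55, 67, 72, 75, 80, 81, 96
n = 11 (odd)
Middle value = 67

Median = 67


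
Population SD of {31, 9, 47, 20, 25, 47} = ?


Mean = 29.8333
Variance = 190.8056
SD = sqrt(190.8056) = 13.8132

SD = 13.8132


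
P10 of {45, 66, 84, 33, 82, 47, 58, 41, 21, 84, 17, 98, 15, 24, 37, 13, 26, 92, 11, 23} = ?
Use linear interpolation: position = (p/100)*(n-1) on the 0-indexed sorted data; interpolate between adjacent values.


Sorted: 11, 13, 15, 17, 21, 23, 24, 26, 33, 37, 41, 45, 47, 58, 66, 82, 84, 84, 92, 98
n = 20
Index = 10/100 * 19 = 1.9000
Lower = data[1] = 13, Upper = data[2] = 15
P10 = 13 + 0.9000*(2) = 14.8000

P10 = 14.8000


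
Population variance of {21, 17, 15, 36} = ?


Mean = 22.2500
Squared deviations: 1.5625, 27.5625, 52.5625, 189.0625
Sum = 270.7500
Variance = 270.7500/4 = 67.6875

Variance = 67.6875


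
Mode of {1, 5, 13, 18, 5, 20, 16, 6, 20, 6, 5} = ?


Frequencies: 1:1, 5:3, 6:2, 13:1, 16:1, 18:1, 20:2
Max frequency = 3
Mode = 5

Mode = 5


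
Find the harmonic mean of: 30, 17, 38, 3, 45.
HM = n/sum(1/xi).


Sum of reciprocals = 1/30 + 1/17 + 1/38 + 1/3 + 1/45 = 0.474028
HM = 5/0.474028 = 10.5479

HM = 10.5479


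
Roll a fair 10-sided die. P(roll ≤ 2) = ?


Favorable outcomes (roll ≤ 2): 2
Total outcomes = 10
P = 2/10 = 0.2000

P = 0.2000


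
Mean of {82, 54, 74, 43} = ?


Sum = 82 + 54 + 74 + 43 = 253
n = 4
Mean = 253/4 = 63.2500

Mean = 63.2500


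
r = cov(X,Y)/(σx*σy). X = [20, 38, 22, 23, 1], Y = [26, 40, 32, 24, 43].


Mean X = 20.8000, Mean Y = 33.0000
SD X = 11.788130, SD Y = 7.483315
Cov = -18.600000
r = -18.600000/(11.788130*7.483315) = -0.2109

r = -0.2109


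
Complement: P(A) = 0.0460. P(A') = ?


P(not A) = 1 - 0.0460 = 0.9540

P(not A) = 0.9540


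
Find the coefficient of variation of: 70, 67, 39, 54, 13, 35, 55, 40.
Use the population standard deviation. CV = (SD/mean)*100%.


Mean = 46.6250
SD = 17.5138
CV = (17.5138/46.6250)*100 = 37.5632%

CV = 37.5632%


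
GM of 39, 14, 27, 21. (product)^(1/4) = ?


Product = 39 × 14 × 27 × 21 = 309582
GM = 309582^(1/4) = 23.5882

GM = 23.5882


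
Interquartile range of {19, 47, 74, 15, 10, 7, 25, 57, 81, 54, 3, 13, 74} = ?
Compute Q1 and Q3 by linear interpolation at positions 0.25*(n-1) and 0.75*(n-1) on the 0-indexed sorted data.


Sorted: 3, 7, 10, 13, 15, 19, 25, 47, 54, 57, 74, 74, 81
Q1 (25th %ile) = 13.0000
Q3 (75th %ile) = 57.0000
IQR = 57.0000 - 13.0000 = 44.0000

IQR = 44.0000


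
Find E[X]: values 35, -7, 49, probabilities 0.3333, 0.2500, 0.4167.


E[X] = 35*0.3333 - 7*0.2500 + 49*0.4167
= 11.6655 - 1.7500 + 20.4183
= 30.3338

E[X] = 30.3338


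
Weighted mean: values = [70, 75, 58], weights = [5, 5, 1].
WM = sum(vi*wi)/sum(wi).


Numerator = 70*5 + 75*5 + 58*1 = 783
Denominator = 5 + 5 + 1 = 11
WM = 783/11 = 71.1818

WM = 71.1818


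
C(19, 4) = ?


C(19,4) = 19!/(4! × 15!)
= 121645100408832000/(24 × 1307674368000)
= 3876

C(19,4) = 3876


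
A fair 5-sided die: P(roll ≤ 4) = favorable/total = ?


Favorable outcomes (roll ≤ 4): 4
Total outcomes = 5
P = 4/5 = 0.8000

P = 0.8000


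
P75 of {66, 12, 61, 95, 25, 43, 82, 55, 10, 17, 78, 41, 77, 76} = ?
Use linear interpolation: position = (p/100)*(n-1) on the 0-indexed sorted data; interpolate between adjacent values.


Sorted: 10, 12, 17, 25, 41, 43, 55, 61, 66, 76, 77, 78, 82, 95
n = 14
Index = 75/100 * 13 = 9.7500
Lower = data[9] = 76, Upper = data[10] = 77
P75 = 76 + 0.7500*(1) = 76.7500

P75 = 76.7500


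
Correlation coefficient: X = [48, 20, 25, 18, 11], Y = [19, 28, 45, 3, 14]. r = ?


Mean X = 24.4000, Mean Y = 21.8000
SD X = 12.626955, SD Y = 14.133648
Cov = 29.080000
r = 29.080000/(12.626955*14.133648) = 0.1629

r = 0.1629


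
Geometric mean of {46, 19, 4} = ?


Product = 46 × 19 × 4 = 3496
GM = 3496^(1/3) = 15.1772

GM = 15.1772


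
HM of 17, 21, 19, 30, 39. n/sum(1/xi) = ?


Sum of reciprocals = 1/17 + 1/21 + 1/19 + 1/30 + 1/39 = 0.218049
HM = 5/0.218049 = 22.9307

HM = 22.9307


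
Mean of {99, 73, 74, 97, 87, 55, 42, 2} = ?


Sum = 99 + 73 + 74 + 97 + 87 + 55 + 42 + 2 = 529
n = 8
Mean = 529/8 = 66.1250

Mean = 66.1250


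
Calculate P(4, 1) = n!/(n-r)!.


P(4,1) = 4!/3!
= 24/6
= 4

P(4,1) = 4


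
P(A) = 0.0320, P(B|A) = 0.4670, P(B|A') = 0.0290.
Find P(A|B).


P(B) = P(B|A)*P(A) + P(B|A')*P(A')
= 0.4670*0.0320 + 0.0290*0.9680
= 0.014944 + 0.028072 = 0.043016
P(A|B) = 0.014944/0.043016 = 0.3474

P(A|B) = 0.3474


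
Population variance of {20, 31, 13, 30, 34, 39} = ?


Mean = 27.8333
Squared deviations: 61.3611, 10.0278, 220.0278, 4.6944, 38.0278, 124.6944
Sum = 458.8333
Variance = 458.8333/6 = 76.4722

Variance = 76.4722


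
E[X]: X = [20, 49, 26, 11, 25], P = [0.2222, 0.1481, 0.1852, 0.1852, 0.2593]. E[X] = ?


E[X] = 20*0.2222 + 49*0.1481 + 26*0.1852 + 11*0.1852 + 25*0.2593
= 4.4440 + 7.2569 + 4.8152 + 2.0372 + 6.4825
= 25.0358

E[X] = 25.0358


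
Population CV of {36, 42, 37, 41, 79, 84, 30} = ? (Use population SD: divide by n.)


Mean = 49.8571
SD = 20.3781
CV = (20.3781/49.8571)*100 = 40.8729%

CV = 40.8729%


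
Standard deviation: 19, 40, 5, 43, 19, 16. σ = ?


Mean = 23.6667
Variance = 181.8889
SD = sqrt(181.8889) = 13.4866

SD = 13.4866


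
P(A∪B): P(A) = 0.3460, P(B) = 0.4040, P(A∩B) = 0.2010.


P(A∪B) = 0.3460 + 0.4040 - 0.2010
= 0.7500 - 0.2010
= 0.5490

P(A∪B) = 0.5490


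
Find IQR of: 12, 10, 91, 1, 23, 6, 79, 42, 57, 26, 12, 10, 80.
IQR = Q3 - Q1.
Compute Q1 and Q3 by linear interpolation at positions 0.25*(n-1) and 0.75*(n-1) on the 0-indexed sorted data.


Sorted: 1, 6, 10, 10, 12, 12, 23, 26, 42, 57, 79, 80, 91
Q1 (25th %ile) = 10.0000
Q3 (75th %ile) = 57.0000
IQR = 57.0000 - 10.0000 = 47.0000

IQR = 47.0000


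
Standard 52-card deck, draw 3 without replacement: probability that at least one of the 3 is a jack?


P(at least one) = 1 - P(none)
P(none) = (48/52) × (47/51) × (46/50) = 0.782624
P(at least one) = 1 - 0.782624 = 0.2174

P = 0.2174


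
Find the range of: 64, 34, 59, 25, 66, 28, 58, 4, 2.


Max = 66, Min = 2
Range = 66 - 2 = 64

Range = 64


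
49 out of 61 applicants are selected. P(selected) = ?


P = 49/61 = 0.8033

P = 0.8033


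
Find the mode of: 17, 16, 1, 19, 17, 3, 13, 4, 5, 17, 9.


Frequencies: 1:1, 3:1, 4:1, 5:1, 9:1, 13:1, 16:1, 17:3, 19:1
Max frequency = 3
Mode = 17

Mode = 17


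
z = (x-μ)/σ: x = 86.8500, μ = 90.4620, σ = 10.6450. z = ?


z = (86.8500 - 90.4620)/10.6450
= -3.6120/10.6450
= -0.3393

z = -0.3393


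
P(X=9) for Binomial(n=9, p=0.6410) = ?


C(9,9) = 1
p^9 = 0.018269
(1-p)^0 = 1.000000
P = 1 * 0.018269 * 1.000000 = 0.0183

P(X=9) = 0.0183


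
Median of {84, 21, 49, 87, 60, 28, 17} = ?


Sorted: 17, 21, 28, 49, 60, 84, 87
n = 7 (odd)
Middle value = 49

Median = 49


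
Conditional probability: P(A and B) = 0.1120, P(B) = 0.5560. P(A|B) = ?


P(A|B) = 0.1120/0.5560 = 0.2014

P(A|B) = 0.2014


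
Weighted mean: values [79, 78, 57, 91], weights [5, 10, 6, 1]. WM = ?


Numerator = 79*5 + 78*10 + 57*6 + 91*1 = 1608
Denominator = 5 + 10 + 6 + 1 = 22
WM = 1608/22 = 73.0909

WM = 73.0909


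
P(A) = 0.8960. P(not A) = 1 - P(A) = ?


P(not A) = 1 - 0.8960 = 0.1040

P(not A) = 0.1040


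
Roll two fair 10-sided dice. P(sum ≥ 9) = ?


Total outcomes = 10×10 = 100
Favorable (sum ≥ 9): 72
P = 72/100 = 0.7200

P = 0.7200


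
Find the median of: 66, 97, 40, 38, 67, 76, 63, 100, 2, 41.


Sorted: 2, 38, 40, 41, 63, 66, 67, 76, 97, 100
n = 10 (even)
Middle values: 63 and 66
Median = (63+66)/2 = 64.5000

Median = 64.5000


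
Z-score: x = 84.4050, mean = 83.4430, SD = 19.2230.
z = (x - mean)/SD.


z = (84.4050 - 83.4430)/19.2230
= 0.9620/19.2230
= 0.0500

z = 0.0500


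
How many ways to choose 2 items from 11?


C(11,2) = 11!/(2! × 9!)
= 39916800/(2 × 362880)
= 55

C(11,2) = 55


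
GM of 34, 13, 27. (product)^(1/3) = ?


Product = 34 × 13 × 27 = 11934
GM = 11934^(1/3) = 22.8522

GM = 22.8522


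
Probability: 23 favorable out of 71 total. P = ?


P = 23/71 = 0.3239

P = 0.3239


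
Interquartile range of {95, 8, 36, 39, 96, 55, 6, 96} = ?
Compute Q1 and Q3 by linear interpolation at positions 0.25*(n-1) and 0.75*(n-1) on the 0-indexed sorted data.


Sorted: 6, 8, 36, 39, 55, 95, 96, 96
Q1 (25th %ile) = 29.0000
Q3 (75th %ile) = 95.2500
IQR = 95.2500 - 29.0000 = 66.2500

IQR = 66.2500


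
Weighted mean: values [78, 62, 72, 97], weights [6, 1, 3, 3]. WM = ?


Numerator = 78*6 + 62*1 + 72*3 + 97*3 = 1037
Denominator = 6 + 1 + 3 + 3 = 13
WM = 1037/13 = 79.7692

WM = 79.7692


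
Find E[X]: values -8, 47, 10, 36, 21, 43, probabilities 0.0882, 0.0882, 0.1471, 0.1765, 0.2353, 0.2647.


E[X] = -8*0.0882 + 47*0.0882 + 10*0.1471 + 36*0.1765 + 21*0.2353 + 43*0.2647
= -0.7056 + 4.1454 + 1.4710 + 6.3540 + 4.9413 + 11.3821
= 27.5882

E[X] = 27.5882


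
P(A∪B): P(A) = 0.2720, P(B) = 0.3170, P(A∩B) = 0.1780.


P(A∪B) = 0.2720 + 0.3170 - 0.1780
= 0.5890 - 0.1780
= 0.4110

P(A∪B) = 0.4110


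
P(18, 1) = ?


P(18,1) = 18!/17!
= 6402373705728000/355687428096000
= 18

P(18,1) = 18


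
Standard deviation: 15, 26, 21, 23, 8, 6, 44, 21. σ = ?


Mean = 20.5000
Variance = 123.2500
SD = sqrt(123.2500) = 11.1018

SD = 11.1018


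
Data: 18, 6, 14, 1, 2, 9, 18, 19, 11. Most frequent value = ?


Frequencies: 1:1, 2:1, 6:1, 9:1, 11:1, 14:1, 18:2, 19:1
Max frequency = 2
Mode = 18

Mode = 18


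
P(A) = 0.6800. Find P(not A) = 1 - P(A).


P(not A) = 1 - 0.6800 = 0.3200

P(not A) = 0.3200


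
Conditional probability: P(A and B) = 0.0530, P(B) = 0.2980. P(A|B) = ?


P(A|B) = 0.0530/0.2980 = 0.1779

P(A|B) = 0.1779


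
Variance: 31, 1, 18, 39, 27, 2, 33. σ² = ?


Mean = 21.5714
Squared deviations: 88.8980, 423.1837, 12.7551, 303.7551, 29.4694, 383.0408, 130.6122
Sum = 1371.7143
Variance = 1371.7143/7 = 195.9592

Variance = 195.9592


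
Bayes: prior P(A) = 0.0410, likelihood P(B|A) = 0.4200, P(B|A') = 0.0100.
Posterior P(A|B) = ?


P(B) = P(B|A)*P(A) + P(B|A')*P(A')
= 0.4200*0.0410 + 0.0100*0.9590
= 0.017220 + 0.009590 = 0.026810
P(A|B) = 0.017220/0.026810 = 0.6423

P(A|B) = 0.6423


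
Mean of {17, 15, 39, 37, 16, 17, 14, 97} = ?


Sum = 17 + 15 + 39 + 37 + 16 + 17 + 14 + 97 = 252
n = 8
Mean = 252/8 = 31.5000

Mean = 31.5000


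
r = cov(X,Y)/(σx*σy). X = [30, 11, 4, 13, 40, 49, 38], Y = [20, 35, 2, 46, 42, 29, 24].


Mean X = 26.4286, Mean Y = 28.2857
SD X = 15.864220, SD Y = 13.760339
Cov = 53.020408
r = 53.020408/(15.864220*13.760339) = 0.2429

r = 0.2429


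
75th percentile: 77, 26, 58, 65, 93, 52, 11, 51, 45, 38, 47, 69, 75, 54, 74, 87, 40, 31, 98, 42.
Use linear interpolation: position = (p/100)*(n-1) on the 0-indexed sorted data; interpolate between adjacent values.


Sorted: 11, 26, 31, 38, 40, 42, 45, 47, 51, 52, 54, 58, 65, 69, 74, 75, 77, 87, 93, 98
n = 20
Index = 75/100 * 19 = 14.2500
Lower = data[14] = 74, Upper = data[15] = 75
P75 = 74 + 0.2500*(1) = 74.2500

P75 = 74.2500


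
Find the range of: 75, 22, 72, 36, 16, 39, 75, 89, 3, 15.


Max = 89, Min = 3
Range = 89 - 3 = 86

Range = 86


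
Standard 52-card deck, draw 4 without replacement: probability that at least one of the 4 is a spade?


P(at least one) = 1 - P(none)
P(none) = (39/52) × (38/51) × (37/50) × (36/49) = 0.303818
P(at least one) = 1 - 0.303818 = 0.6962

P = 0.6962


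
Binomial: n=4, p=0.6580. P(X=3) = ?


C(4,3) = 4
p^3 = 0.284890
(1-p)^1 = 0.342000
P = 4 * 0.284890 * 0.342000 = 0.3897

P(X=3) = 0.3897


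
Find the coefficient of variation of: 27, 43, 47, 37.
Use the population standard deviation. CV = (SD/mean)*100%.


Mean = 38.5000
SD = 7.5333
CV = (7.5333/38.5000)*100 = 19.5669%

CV = 19.5669%


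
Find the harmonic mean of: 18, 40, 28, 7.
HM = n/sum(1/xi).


Sum of reciprocals = 1/18 + 1/40 + 1/28 + 1/7 = 0.259127
HM = 4/0.259127 = 15.4364

HM = 15.4364


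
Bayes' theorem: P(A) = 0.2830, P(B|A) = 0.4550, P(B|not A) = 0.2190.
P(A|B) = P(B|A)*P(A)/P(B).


P(B) = P(B|A)*P(A) + P(B|A')*P(A')
= 0.4550*0.2830 + 0.2190*0.7170
= 0.128765 + 0.157023 = 0.285788
P(A|B) = 0.128765/0.285788 = 0.4506

P(A|B) = 0.4506


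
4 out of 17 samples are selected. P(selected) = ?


P = 4/17 = 0.2353

P = 0.2353


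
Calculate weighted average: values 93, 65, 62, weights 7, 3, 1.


Numerator = 93*7 + 65*3 + 62*1 = 908
Denominator = 7 + 3 + 1 = 11
WM = 908/11 = 82.5455

WM = 82.5455


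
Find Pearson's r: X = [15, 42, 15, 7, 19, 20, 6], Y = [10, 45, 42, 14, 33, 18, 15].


Mean X = 17.7143, Mean Y = 25.2857
SD X = 11.106167, SD Y = 13.349310
Cov = 101.367347
r = 101.367347/(11.106167*13.349310) = 0.6837

r = 0.6837


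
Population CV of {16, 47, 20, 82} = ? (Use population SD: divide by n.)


Mean = 41.2500
SD = 26.3759
CV = (26.3759/41.2500)*100 = 63.9415%

CV = 63.9415%


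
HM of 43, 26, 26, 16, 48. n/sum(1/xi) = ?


Sum of reciprocals = 1/43 + 1/26 + 1/26 + 1/16 + 1/48 = 0.183512
HM = 5/0.183512 = 27.2461

HM = 27.2461


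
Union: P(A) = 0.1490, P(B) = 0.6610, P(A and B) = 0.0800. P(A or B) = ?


P(A∪B) = 0.1490 + 0.6610 - 0.0800
= 0.8100 - 0.0800
= 0.7300

P(A∪B) = 0.7300


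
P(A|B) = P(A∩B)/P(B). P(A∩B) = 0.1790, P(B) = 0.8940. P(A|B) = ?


P(A|B) = 0.1790/0.8940 = 0.2002

P(A|B) = 0.2002


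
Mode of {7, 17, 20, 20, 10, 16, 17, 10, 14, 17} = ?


Frequencies: 7:1, 10:2, 14:1, 16:1, 17:3, 20:2
Max frequency = 3
Mode = 17

Mode = 17


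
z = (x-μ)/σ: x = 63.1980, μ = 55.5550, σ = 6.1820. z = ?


z = (63.1980 - 55.5550)/6.1820
= 7.6430/6.1820
= 1.2363

z = 1.2363


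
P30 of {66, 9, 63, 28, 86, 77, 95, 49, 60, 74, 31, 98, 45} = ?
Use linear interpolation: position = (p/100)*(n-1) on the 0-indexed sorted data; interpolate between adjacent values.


Sorted: 9, 28, 31, 45, 49, 60, 63, 66, 74, 77, 86, 95, 98
n = 13
Index = 30/100 * 12 = 3.6000
Lower = data[3] = 45, Upper = data[4] = 49
P30 = 45 + 0.6000*(4) = 47.4000

P30 = 47.4000


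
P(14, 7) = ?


P(14,7) = 14!/7!
= 87178291200/5040
= 17297280

P(14,7) = 17297280


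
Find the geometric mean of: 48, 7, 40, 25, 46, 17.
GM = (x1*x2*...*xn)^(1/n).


Product = 48 × 7 × 40 × 25 × 46 × 17 = 262752000
GM = 262752000^(1/6) = 25.3080

GM = 25.3080


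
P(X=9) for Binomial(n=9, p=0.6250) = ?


C(9,9) = 1
p^9 = 0.014552
(1-p)^0 = 1.000000
P = 1 * 0.014552 * 1.000000 = 0.0146

P(X=9) = 0.0146


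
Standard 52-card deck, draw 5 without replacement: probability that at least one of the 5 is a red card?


P(at least one) = 1 - P(none)
P(none) = (26/52) × (25/51) × (24/50) × (23/49) × (22/48) = 0.025310
P(at least one) = 1 - 0.025310 = 0.9747

P = 0.9747


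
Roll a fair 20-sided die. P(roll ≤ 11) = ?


Favorable outcomes (roll ≤ 11): 11
Total outcomes = 20
P = 11/20 = 0.5500

P = 0.5500


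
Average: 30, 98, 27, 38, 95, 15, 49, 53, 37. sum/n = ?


Sum = 30 + 98 + 27 + 38 + 95 + 15 + 49 + 53 + 37 = 442
n = 9
Mean = 442/9 = 49.1111

Mean = 49.1111


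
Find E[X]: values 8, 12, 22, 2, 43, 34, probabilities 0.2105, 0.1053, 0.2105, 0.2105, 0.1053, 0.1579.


E[X] = 8*0.2105 + 12*0.1053 + 22*0.2105 + 2*0.2105 + 43*0.1053 + 34*0.1579
= 1.6840 + 1.2636 + 4.6310 + 0.4210 + 4.5279 + 5.3686
= 17.8961

E[X] = 17.8961


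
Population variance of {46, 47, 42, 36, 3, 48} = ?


Mean = 37.0000
Squared deviations: 81.0000, 100.0000, 25.0000, 1.0000, 1156.0000, 121.0000
Sum = 1484.0000
Variance = 1484.0000/6 = 247.3333

Variance = 247.3333


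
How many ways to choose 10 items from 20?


C(20,10) = 20!/(10! × 10!)
= 2432902008176640000/(3628800 × 3628800)
= 184756

C(20,10) = 184756


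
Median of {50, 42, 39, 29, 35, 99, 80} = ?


Sorted: 29, 35, 39, 42, 50, 80, 99
n = 7 (odd)
Middle value = 42

Median = 42


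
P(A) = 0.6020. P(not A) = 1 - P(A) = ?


P(not A) = 1 - 0.6020 = 0.3980

P(not A) = 0.3980


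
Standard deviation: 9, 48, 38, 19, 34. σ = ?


Mean = 29.6000
Variance = 193.0400
SD = sqrt(193.0400) = 13.8939

SD = 13.8939


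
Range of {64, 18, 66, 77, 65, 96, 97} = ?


Max = 97, Min = 18
Range = 97 - 18 = 79

Range = 79


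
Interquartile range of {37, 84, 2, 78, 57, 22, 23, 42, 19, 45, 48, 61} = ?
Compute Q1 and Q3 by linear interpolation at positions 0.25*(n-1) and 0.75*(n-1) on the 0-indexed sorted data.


Sorted: 2, 19, 22, 23, 37, 42, 45, 48, 57, 61, 78, 84
Q1 (25th %ile) = 22.7500
Q3 (75th %ile) = 58.0000
IQR = 58.0000 - 22.7500 = 35.2500

IQR = 35.2500


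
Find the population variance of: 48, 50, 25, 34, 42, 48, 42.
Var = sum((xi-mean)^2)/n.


Mean = 41.2857
Squared deviations: 45.0816, 75.9388, 265.2245, 53.0816, 0.5102, 45.0816, 0.5102
Sum = 485.4286
Variance = 485.4286/7 = 69.3469

Variance = 69.3469


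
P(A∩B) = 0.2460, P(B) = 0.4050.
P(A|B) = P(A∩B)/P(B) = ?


P(A|B) = 0.2460/0.4050 = 0.6074

P(A|B) = 0.6074


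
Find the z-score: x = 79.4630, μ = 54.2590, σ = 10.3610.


z = (79.4630 - 54.2590)/10.3610
= 25.2040/10.3610
= 2.4326

z = 2.4326


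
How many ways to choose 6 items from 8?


C(8,6) = 8!/(6! × 2!)
= 40320/(720 × 2)
= 28

C(8,6) = 28


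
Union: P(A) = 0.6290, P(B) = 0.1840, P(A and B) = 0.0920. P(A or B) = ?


P(A∪B) = 0.6290 + 0.1840 - 0.0920
= 0.8130 - 0.0920
= 0.7210

P(A∪B) = 0.7210


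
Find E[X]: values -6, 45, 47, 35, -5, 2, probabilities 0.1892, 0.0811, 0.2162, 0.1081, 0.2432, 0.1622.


E[X] = -6*0.1892 + 45*0.0811 + 47*0.2162 + 35*0.1081 - 5*0.2432 + 2*0.1622
= -1.1352 + 3.6495 + 10.1614 + 3.7835 - 1.2160 + 0.3244
= 15.5676

E[X] = 15.5676


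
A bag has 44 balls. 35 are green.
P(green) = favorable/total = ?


P = 35/44 = 0.7955

P = 0.7955


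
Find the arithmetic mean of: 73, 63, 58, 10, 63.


Sum = 73 + 63 + 58 + 10 + 63 = 267
n = 5
Mean = 267/5 = 53.4000

Mean = 53.4000


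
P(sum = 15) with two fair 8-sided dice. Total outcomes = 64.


Total outcomes = 8×8 = 64
Favorable (sum = 15): 2
P = 2/64 = 0.0312

P = 0.0312


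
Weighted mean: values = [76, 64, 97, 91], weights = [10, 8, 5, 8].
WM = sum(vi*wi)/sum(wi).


Numerator = 76*10 + 64*8 + 97*5 + 91*8 = 2485
Denominator = 10 + 8 + 5 + 8 = 31
WM = 2485/31 = 80.1613

WM = 80.1613


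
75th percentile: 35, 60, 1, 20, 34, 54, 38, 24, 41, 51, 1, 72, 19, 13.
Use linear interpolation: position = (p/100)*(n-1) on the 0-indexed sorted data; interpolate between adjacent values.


Sorted: 1, 1, 13, 19, 20, 24, 34, 35, 38, 41, 51, 54, 60, 72
n = 14
Index = 75/100 * 13 = 9.7500
Lower = data[9] = 41, Upper = data[10] = 51
P75 = 41 + 0.7500*(10) = 48.5000

P75 = 48.5000


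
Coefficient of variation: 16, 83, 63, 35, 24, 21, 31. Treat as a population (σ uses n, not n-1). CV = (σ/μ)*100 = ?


Mean = 39.0000
SD = 22.8973
CV = (22.8973/39.0000)*100 = 58.7110%

CV = 58.7110%


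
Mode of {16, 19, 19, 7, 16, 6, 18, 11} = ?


Frequencies: 6:1, 7:1, 11:1, 16:2, 18:1, 19:2
Max frequency = 2
Mode = 16, 19

Mode = 16, 19


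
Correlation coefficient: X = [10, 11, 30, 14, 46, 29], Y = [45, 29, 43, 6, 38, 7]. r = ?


Mean X = 23.3333, Mean Y = 28.0000
SD X = 12.957194, SD Y = 16.020820
Cov = 29.000000
r = 29.000000/(12.957194*16.020820) = 0.1397

r = 0.1397


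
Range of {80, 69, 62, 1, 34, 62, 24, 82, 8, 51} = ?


Max = 82, Min = 1
Range = 82 - 1 = 81

Range = 81


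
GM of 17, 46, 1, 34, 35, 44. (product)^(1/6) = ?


Product = 17 × 46 × 1 × 34 × 35 × 44 = 40945520
GM = 40945520^(1/6) = 18.5653

GM = 18.5653


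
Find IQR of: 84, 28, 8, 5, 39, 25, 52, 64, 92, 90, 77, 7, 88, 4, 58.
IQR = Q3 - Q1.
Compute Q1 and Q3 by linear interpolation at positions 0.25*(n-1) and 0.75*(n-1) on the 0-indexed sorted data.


Sorted: 4, 5, 7, 8, 25, 28, 39, 52, 58, 64, 77, 84, 88, 90, 92
Q1 (25th %ile) = 16.5000
Q3 (75th %ile) = 80.5000
IQR = 80.5000 - 16.5000 = 64.0000

IQR = 64.0000


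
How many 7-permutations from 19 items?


P(19,7) = 19!/12!
= 121645100408832000/479001600
= 253955520

P(19,7) = 253955520


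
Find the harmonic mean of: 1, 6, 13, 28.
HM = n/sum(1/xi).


Sum of reciprocals = 1/1 + 1/6 + 1/13 + 1/28 = 1.279304
HM = 4/1.279304 = 3.1267

HM = 3.1267


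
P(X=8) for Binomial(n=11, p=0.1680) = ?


C(11,8) = 165
p^8 = 6.345623e-07
(1-p)^3 = 0.575930
P = 165 * 6.345623e-07 * 0.575930 = 6.0302e-05

P(X=8) = 6.0302e-05


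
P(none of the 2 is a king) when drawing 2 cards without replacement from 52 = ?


P(no kings) = (48/52) × (47/51)
= 0.8507

P = 0.8507


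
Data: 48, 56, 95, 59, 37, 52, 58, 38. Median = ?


Sorted: 37, 38, 48, 52, 56, 58, 59, 95
n = 8 (even)
Middle values: 52 and 56
Median = (52+56)/2 = 54.0000

Median = 54.0000


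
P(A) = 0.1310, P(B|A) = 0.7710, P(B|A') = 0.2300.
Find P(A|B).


P(B) = P(B|A)*P(A) + P(B|A')*P(A')
= 0.7710*0.1310 + 0.2300*0.8690
= 0.101001 + 0.199870 = 0.300871
P(A|B) = 0.101001/0.300871 = 0.3357

P(A|B) = 0.3357


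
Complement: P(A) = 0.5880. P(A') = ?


P(not A) = 1 - 0.5880 = 0.4120

P(not A) = 0.4120


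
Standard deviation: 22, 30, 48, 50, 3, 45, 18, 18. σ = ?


Mean = 29.2500
Variance = 253.1875
SD = sqrt(253.1875) = 15.9119

SD = 15.9119


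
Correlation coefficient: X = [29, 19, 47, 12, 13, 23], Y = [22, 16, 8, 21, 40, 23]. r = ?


Mean X = 23.8333, Mean Y = 21.6667
SD X = 11.866152, SD Y = 9.637888
Cov = -79.888889
r = -79.888889/(11.866152*9.637888) = -0.6985

r = -0.6985


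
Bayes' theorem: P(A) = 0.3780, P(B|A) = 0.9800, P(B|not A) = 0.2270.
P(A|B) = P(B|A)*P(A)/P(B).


P(B) = P(B|A)*P(A) + P(B|A')*P(A')
= 0.9800*0.3780 + 0.2270*0.6220
= 0.370440 + 0.141194 = 0.511634
P(A|B) = 0.370440/0.511634 = 0.7240

P(A|B) = 0.7240


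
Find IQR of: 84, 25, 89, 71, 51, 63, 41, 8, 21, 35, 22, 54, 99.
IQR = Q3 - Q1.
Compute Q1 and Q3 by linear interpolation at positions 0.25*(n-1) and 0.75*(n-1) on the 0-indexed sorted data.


Sorted: 8, 21, 22, 25, 35, 41, 51, 54, 63, 71, 84, 89, 99
Q1 (25th %ile) = 25.0000
Q3 (75th %ile) = 71.0000
IQR = 71.0000 - 25.0000 = 46.0000

IQR = 46.0000


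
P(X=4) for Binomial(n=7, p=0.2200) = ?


C(7,4) = 35
p^4 = 0.002343
(1-p)^3 = 0.474552
P = 35 * 0.002343 * 0.474552 = 0.0389

P(X=4) = 0.0389


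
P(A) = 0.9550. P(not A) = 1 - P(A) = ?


P(not A) = 1 - 0.9550 = 0.0450

P(not A) = 0.0450


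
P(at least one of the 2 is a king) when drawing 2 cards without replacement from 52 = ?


P(at least one) = 1 - P(none)
P(none) = (48/52) × (47/51) = 0.850679
P(at least one) = 1 - 0.850679 = 0.1493

P = 0.1493


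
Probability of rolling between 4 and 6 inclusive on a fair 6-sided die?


Favorable outcomes (4 ≤ roll ≤ 6): 3
Total outcomes = 6
P = 3/6 = 0.5000

P = 0.5000


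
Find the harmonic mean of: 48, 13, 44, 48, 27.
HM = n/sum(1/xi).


Sum of reciprocals = 1/48 + 1/13 + 1/44 + 1/48 + 1/27 = 0.178354
HM = 5/0.178354 = 28.0341

HM = 28.0341


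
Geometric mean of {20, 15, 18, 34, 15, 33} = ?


Product = 20 × 15 × 18 × 34 × 15 × 33 = 90882000
GM = 90882000^(1/6) = 21.2038

GM = 21.2038


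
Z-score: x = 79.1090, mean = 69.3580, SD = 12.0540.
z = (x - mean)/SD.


z = (79.1090 - 69.3580)/12.0540
= 9.7510/12.0540
= 0.8089

z = 0.8089


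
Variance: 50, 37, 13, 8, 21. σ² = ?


Mean = 25.8000
Squared deviations: 585.6400, 125.4400, 163.8400, 316.8400, 23.0400
Sum = 1214.8000
Variance = 1214.8000/5 = 242.9600

Variance = 242.9600


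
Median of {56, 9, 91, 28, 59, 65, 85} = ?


Sorted: 9, 28, 56, 59, 65, 85, 91
n = 7 (odd)
Middle value = 59

Median = 59


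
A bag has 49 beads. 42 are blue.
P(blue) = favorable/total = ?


P = 42/49 = 0.8571

P = 0.8571


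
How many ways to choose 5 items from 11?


C(11,5) = 11!/(5! × 6!)
= 39916800/(120 × 720)
= 462

C(11,5) = 462


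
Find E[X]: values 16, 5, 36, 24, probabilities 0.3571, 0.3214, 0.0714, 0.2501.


E[X] = 16*0.3571 + 5*0.3214 + 36*0.0714 + 24*0.2501
= 5.7136 + 1.6070 + 2.5704 + 6.0024
= 15.8934

E[X] = 15.8934


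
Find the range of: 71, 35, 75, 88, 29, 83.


Max = 88, Min = 29
Range = 88 - 29 = 59

Range = 59


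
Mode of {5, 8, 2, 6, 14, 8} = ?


Frequencies: 2:1, 5:1, 6:1, 8:2, 14:1
Max frequency = 2
Mode = 8

Mode = 8


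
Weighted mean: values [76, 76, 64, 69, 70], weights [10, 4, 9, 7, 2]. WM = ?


Numerator = 76*10 + 76*4 + 64*9 + 69*7 + 70*2 = 2263
Denominator = 10 + 4 + 9 + 7 + 2 = 32
WM = 2263/32 = 70.7188

WM = 70.7188


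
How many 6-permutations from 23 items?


P(23,6) = 23!/17!
= 25852016738884976640000/355687428096000
= 72681840

P(23,6) = 72681840


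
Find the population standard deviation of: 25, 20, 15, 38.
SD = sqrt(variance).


Mean = 24.5000
Variance = 73.2500
SD = sqrt(73.2500) = 8.5586

SD = 8.5586


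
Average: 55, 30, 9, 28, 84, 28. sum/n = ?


Sum = 55 + 30 + 9 + 28 + 84 + 28 = 234
n = 6
Mean = 234/6 = 39.0000

Mean = 39.0000


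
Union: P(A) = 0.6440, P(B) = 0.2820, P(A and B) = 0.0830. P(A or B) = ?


P(A∪B) = 0.6440 + 0.2820 - 0.0830
= 0.9260 - 0.0830
= 0.8430

P(A∪B) = 0.8430


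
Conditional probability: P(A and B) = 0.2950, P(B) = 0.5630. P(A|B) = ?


P(A|B) = 0.2950/0.5630 = 0.5240

P(A|B) = 0.5240


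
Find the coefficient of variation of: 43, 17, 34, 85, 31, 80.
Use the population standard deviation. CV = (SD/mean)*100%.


Mean = 48.3333
SD = 25.3750
CV = (25.3750/48.3333)*100 = 52.4999%

CV = 52.4999%


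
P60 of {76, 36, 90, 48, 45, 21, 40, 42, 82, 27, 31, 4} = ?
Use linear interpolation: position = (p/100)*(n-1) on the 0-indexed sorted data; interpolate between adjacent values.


Sorted: 4, 21, 27, 31, 36, 40, 42, 45, 48, 76, 82, 90
n = 12
Index = 60/100 * 11 = 6.6000
Lower = data[6] = 42, Upper = data[7] = 45
P60 = 42 + 0.6000*(3) = 43.8000

P60 = 43.8000


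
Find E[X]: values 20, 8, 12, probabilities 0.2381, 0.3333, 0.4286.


E[X] = 20*0.2381 + 8*0.3333 + 12*0.4286
= 4.7620 + 2.6664 + 5.1432
= 12.5716

E[X] = 12.5716


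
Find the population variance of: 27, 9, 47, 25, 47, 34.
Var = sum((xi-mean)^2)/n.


Mean = 31.5000
Squared deviations: 20.2500, 506.2500, 240.2500, 42.2500, 240.2500, 6.2500
Sum = 1055.5000
Variance = 1055.5000/6 = 175.9167

Variance = 175.9167


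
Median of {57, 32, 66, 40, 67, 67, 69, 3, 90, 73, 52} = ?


Sorted: 3, 32, 40, 52, 57, 66, 67, 67, 69, 73, 90
n = 11 (odd)
Middle value = 66

Median = 66


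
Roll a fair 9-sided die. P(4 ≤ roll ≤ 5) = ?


Favorable outcomes (4 ≤ roll ≤ 5): 2
Total outcomes = 9
P = 2/9 = 0.2222

P = 0.2222


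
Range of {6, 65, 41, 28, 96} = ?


Max = 96, Min = 6
Range = 96 - 6 = 90

Range = 90


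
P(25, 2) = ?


P(25,2) = 25!/23!
= 15511210043330985984000000/25852016738884976640000
= 600

P(25,2) = 600


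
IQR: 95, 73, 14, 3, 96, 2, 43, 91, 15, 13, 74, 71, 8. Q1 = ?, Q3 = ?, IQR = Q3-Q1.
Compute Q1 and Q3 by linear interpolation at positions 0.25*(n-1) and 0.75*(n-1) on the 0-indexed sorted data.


Sorted: 2, 3, 8, 13, 14, 15, 43, 71, 73, 74, 91, 95, 96
Q1 (25th %ile) = 13.0000
Q3 (75th %ile) = 74.0000
IQR = 74.0000 - 13.0000 = 61.0000

IQR = 61.0000


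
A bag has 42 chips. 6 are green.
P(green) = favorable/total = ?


P = 6/42 = 0.1429

P = 0.1429


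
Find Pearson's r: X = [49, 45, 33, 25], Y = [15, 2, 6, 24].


Mean X = 38.0000, Mean Y = 11.7500
SD X = 9.539392, SD Y = 8.496323
Cov = -40.750000
r = -40.750000/(9.539392*8.496323) = -0.5028

r = -0.5028


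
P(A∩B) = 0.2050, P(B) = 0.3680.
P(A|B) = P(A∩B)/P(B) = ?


P(A|B) = 0.2050/0.3680 = 0.5571

P(A|B) = 0.5571


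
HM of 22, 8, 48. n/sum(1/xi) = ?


Sum of reciprocals = 1/22 + 1/8 + 1/48 = 0.191288
HM = 3/0.191288 = 15.6832

HM = 15.6832


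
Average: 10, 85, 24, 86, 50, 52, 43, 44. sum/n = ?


Sum = 10 + 85 + 24 + 86 + 50 + 52 + 43 + 44 = 394
n = 8
Mean = 394/8 = 49.2500

Mean = 49.2500


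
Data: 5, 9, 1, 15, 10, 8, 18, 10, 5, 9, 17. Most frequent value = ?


Frequencies: 1:1, 5:2, 8:1, 9:2, 10:2, 15:1, 17:1, 18:1
Max frequency = 2
Mode = 5, 9, 10

Mode = 5, 9, 10


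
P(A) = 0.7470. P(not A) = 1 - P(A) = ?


P(not A) = 1 - 0.7470 = 0.2530

P(not A) = 0.2530


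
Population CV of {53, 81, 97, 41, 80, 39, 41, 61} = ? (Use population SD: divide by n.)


Mean = 61.6250
SD = 20.6212
CV = (20.6212/61.6250)*100 = 33.4624%

CV = 33.4624%


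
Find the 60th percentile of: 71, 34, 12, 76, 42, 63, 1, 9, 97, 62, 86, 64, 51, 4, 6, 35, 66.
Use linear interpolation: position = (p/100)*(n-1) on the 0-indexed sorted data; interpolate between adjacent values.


Sorted: 1, 4, 6, 9, 12, 34, 35, 42, 51, 62, 63, 64, 66, 71, 76, 86, 97
n = 17
Index = 60/100 * 16 = 9.6000
Lower = data[9] = 62, Upper = data[10] = 63
P60 = 62 + 0.6000*(1) = 62.6000

P60 = 62.6000


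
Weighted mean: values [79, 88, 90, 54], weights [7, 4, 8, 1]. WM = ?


Numerator = 79*7 + 88*4 + 90*8 + 54*1 = 1679
Denominator = 7 + 4 + 8 + 1 = 20
WM = 1679/20 = 83.9500

WM = 83.9500


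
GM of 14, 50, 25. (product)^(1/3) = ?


Product = 14 × 50 × 25 = 17500
GM = 17500^(1/3) = 25.9625

GM = 25.9625


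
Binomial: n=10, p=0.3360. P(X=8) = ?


C(10,8) = 45
p^8 = 0.000162
(1-p)^2 = 0.440896
P = 45 * 0.000162 * 0.440896 = 0.0032

P(X=8) = 0.0032


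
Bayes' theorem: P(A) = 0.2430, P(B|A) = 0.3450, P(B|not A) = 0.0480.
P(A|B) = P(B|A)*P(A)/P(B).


P(B) = P(B|A)*P(A) + P(B|A')*P(A')
= 0.3450*0.2430 + 0.0480*0.7570
= 0.083835 + 0.036336 = 0.120171
P(A|B) = 0.083835/0.120171 = 0.6976

P(A|B) = 0.6976


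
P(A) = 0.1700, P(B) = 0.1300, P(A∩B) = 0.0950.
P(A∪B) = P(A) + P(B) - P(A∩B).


P(A∪B) = 0.1700 + 0.1300 - 0.0950
= 0.3000 - 0.0950
= 0.2050

P(A∪B) = 0.2050


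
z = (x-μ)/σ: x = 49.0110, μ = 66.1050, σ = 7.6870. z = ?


z = (49.0110 - 66.1050)/7.6870
= -17.0940/7.6870
= -2.2238

z = -2.2238


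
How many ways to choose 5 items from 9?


C(9,5) = 9!/(5! × 4!)
= 362880/(120 × 24)
= 126

C(9,5) = 126


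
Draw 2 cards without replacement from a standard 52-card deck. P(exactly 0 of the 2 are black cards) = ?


Hypergeometric: P(X=0) = C(26,0)·C(26,2) / C(52,2)
= 1 × 325 / 1326
= 325/1326 = 0.2451

P = 0.2451


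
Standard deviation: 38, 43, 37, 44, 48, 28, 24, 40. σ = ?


Mean = 37.7500
Variance = 57.6875
SD = sqrt(57.6875) = 7.5952

SD = 7.5952


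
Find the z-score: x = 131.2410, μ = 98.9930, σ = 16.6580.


z = (131.2410 - 98.9930)/16.6580
= 32.2480/16.6580
= 1.9359

z = 1.9359


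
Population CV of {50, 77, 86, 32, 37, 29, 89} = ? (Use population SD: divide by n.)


Mean = 57.1429
SD = 24.2689
CV = (24.2689/57.1429)*100 = 42.4706%

CV = 42.4706%


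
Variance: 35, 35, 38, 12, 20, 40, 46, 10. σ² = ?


Mean = 29.5000
Squared deviations: 30.2500, 30.2500, 72.2500, 306.2500, 90.2500, 110.2500, 272.2500, 380.2500
Sum = 1292.0000
Variance = 1292.0000/8 = 161.5000

Variance = 161.5000


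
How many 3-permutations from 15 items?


P(15,3) = 15!/12!
= 1307674368000/479001600
= 2730

P(15,3) = 2730


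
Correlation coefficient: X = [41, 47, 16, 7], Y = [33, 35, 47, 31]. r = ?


Mean X = 27.7500, Mean Y = 36.5000
SD X = 16.693936, SD Y = 6.224950
Cov = -21.125000
r = -21.125000/(16.693936*6.224950) = -0.2033

r = -0.2033


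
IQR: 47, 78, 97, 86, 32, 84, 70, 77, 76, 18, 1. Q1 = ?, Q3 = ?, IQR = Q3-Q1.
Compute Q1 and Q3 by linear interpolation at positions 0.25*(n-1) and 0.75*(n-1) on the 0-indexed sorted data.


Sorted: 1, 18, 32, 47, 70, 76, 77, 78, 84, 86, 97
Q1 (25th %ile) = 39.5000
Q3 (75th %ile) = 81.0000
IQR = 81.0000 - 39.5000 = 41.5000

IQR = 41.5000


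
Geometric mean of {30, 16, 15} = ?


Product = 30 × 16 × 15 = 7200
GM = 7200^(1/3) = 19.3098

GM = 19.3098


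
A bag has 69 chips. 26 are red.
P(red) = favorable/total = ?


P = 26/69 = 0.3768

P = 0.3768


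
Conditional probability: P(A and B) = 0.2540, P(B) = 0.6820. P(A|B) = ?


P(A|B) = 0.2540/0.6820 = 0.3724

P(A|B) = 0.3724


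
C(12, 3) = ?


C(12,3) = 12!/(3! × 9!)
= 479001600/(6 × 362880)
= 220

C(12,3) = 220


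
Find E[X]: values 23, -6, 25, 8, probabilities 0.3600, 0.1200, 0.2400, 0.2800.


E[X] = 23*0.3600 - 6*0.1200 + 25*0.2400 + 8*0.2800
= 8.2800 - 0.7200 + 6.0000 + 2.2400
= 15.8000

E[X] = 15.8000


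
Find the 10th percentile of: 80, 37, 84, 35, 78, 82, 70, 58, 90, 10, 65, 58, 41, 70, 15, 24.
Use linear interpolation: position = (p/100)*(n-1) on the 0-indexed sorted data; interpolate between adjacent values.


Sorted: 10, 15, 24, 35, 37, 41, 58, 58, 65, 70, 70, 78, 80, 82, 84, 90
n = 16
Index = 10/100 * 15 = 1.5000
Lower = data[1] = 15, Upper = data[2] = 24
P10 = 15 + 0.5000*(9) = 19.5000

P10 = 19.5000


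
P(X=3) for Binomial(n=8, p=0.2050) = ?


C(8,3) = 56
p^3 = 0.008615
(1-p)^5 = 0.317567
P = 56 * 0.008615 * 0.317567 = 0.1532

P(X=3) = 0.1532


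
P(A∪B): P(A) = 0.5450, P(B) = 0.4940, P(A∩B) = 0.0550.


P(A∪B) = 0.5450 + 0.4940 - 0.0550
= 1.0390 - 0.0550
= 0.9840

P(A∪B) = 0.9840


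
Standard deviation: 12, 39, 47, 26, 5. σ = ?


Mean = 25.8000
Variance = 249.3600
SD = sqrt(249.3600) = 15.7911

SD = 15.7911


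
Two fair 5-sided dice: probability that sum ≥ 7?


Total outcomes = 5×5 = 25
Favorable (sum ≥ 7): 10
P = 10/25 = 0.4000

P = 0.4000
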